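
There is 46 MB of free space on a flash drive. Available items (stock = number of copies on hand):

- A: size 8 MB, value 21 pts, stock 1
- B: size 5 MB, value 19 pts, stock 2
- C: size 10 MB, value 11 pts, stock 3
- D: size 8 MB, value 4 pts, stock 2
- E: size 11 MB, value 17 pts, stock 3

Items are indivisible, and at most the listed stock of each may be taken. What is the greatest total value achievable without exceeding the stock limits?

Top feasible selections:
- 1×A + 2×B + 2×E: size 40, value 93
- 1×A + 1×B + 3×E: size 46, value 91
- 2×B + 3×E: size 43, value 89
Best: 93 pts.

93 pts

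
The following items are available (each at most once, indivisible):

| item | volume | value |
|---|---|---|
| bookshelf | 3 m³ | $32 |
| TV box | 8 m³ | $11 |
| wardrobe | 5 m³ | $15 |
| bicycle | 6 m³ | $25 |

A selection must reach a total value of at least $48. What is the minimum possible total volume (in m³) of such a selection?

Subsets with value ≥ 48, sorted by total volume:
- bookshelf+bicycle: volume 9, value 57
- bookshelf+wardrobe+bicycle: volume 14, value 72
- bookshelf+TV box+wardrobe: volume 16, value 58
- bookshelf+TV box+bicycle: volume 17, value 68
Minimum volume: 9 m³.

9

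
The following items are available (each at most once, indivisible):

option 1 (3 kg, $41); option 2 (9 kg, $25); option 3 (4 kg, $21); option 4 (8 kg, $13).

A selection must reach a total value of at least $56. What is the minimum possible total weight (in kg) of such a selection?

Subsets with value ≥ 56, sorted by total weight:
- option 1+option 3: weight 7, value 62
- option 1+option 2: weight 12, value 66
- option 1+option 3+option 4: weight 15, value 75
Minimum weight: 7 kg.

7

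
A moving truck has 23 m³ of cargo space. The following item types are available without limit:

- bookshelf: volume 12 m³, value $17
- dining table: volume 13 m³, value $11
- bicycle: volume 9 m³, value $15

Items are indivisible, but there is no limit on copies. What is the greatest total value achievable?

$32

Best value-per-unit is bicycle at 15/9; filling with it alone gives 2×15 = 30.
Optimal mix: 1×bookshelf + 1×bicycle → volume 21, value 32.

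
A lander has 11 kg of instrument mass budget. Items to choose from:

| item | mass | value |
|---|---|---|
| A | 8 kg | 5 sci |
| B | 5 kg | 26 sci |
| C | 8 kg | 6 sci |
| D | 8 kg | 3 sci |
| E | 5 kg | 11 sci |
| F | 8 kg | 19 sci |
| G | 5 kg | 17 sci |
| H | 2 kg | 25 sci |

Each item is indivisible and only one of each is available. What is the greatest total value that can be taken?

Check high-value combinations within 11 kg:
- B+H: mass 5+2=7, value 26+25=51
- F+H: mass 8+2=10, value 19+25=44
- B+G: mass 5+5=10, value 26+17=43
- G+H: mass 5+2=7, value 17+25=42
- B+E: mass 5+5=10, value 26+11=37
Best: 51 sci.

51 sci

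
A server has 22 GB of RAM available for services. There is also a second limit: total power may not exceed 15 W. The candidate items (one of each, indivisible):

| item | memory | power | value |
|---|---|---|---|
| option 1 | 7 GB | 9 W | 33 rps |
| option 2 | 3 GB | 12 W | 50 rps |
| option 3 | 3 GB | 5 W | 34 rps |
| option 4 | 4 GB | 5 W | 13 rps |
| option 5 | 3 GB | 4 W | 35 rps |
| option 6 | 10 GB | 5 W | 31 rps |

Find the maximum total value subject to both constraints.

Feasible sets respecting both limits:
- option 3+option 5+option 6: memory 16, power 14, value 100
- option 3+option 4+option 5: memory 10, power 14, value 82
- option 4+option 5+option 6: memory 17, power 14, value 79
Best: 100 rps.

100 rps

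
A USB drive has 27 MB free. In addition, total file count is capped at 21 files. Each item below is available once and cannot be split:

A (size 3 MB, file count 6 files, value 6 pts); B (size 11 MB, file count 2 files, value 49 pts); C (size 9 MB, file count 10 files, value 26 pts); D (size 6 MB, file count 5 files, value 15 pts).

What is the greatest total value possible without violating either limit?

90 pts

Feasible sets respecting both limits:
- B+C+D: size 26, file count 17, value 90
- A+B+C: size 23, file count 18, value 81
- B+C: size 20, file count 12, value 75
- A+B+D: size 20, file count 13, value 70
Best: 90 pts.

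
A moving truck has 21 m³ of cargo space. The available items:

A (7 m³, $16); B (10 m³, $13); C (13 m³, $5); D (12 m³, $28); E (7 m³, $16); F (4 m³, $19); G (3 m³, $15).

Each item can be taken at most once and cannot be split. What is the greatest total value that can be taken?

Check high-value combinations within 21 m³:
- A+E+F+G: volume 7+7+4+3=21, value 16+16+19+15=66
- D+F+G: volume 12+4+3=19, value 28+19+15=62
- A+E+F: volume 7+7+4=18, value 16+16+19=51
- A+F+G: volume 7+4+3=14, value 16+19+15=50
Best: $66.

$66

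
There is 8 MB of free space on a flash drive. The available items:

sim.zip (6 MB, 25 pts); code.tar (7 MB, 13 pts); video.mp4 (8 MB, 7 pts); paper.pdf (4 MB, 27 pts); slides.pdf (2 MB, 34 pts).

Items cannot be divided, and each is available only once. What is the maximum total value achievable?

Check high-value combinations within 8 MB:
- paper.pdf+slides.pdf: size 4+2=6, value 27+34=61
- sim.zip+slides.pdf: size 6+2=8, value 25+34=59
- slides.pdf: size 2, value 34
- paper.pdf: size 4, value 27
- sim.zip: size 6, value 25
Best: 61 pts.

61 pts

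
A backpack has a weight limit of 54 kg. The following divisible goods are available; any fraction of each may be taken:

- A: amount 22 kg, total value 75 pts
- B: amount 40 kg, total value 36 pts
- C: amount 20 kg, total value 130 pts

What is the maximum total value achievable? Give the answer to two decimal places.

215.80

Take in order of value per unit:
- C (130/20 per unit): all 20 → value 130, running total 130.00
- A (75/22 per unit): all 22 → value 75, running total 205.00
- B (36/40 per unit): 12 of 40 → value 12×36/40 = 10.8000, running total 215.80
Total 215.80.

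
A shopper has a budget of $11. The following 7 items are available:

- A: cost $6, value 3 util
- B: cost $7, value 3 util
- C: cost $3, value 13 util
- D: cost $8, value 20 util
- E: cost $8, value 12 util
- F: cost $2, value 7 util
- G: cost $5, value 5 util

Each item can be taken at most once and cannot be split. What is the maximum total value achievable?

33 util

Check high-value combinations within $11:
- C+D: cost 3+8=11, value 13+20=33
- D+F: cost 8+2=10, value 20+7=27
- C+F+G: cost 3+2+5=10, value 13+7+5=25
Best: 33 util.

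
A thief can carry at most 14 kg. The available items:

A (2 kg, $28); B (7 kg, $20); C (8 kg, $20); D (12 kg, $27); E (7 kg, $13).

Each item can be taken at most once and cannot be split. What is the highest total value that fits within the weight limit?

$55

Check high-value combinations within 14 kg:
- A+D: weight 2+12=14, value 28+27=55
- A+B: weight 2+7=9, value 28+20=48
- A+C: weight 2+8=10, value 28+20=48
Best: $55.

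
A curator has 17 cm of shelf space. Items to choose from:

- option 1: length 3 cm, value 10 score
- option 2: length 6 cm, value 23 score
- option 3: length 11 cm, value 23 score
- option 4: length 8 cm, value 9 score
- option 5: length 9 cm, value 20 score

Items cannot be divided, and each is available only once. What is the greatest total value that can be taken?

46 score

Check high-value combinations within 17 cm:
- option 2+option 3: length 6+11=17, value 23+23=46
- option 2+option 5: length 6+9=15, value 23+20=43
- option 1+option 2+option 4: length 3+6+8=17, value 10+23+9=42
Best: 46 score.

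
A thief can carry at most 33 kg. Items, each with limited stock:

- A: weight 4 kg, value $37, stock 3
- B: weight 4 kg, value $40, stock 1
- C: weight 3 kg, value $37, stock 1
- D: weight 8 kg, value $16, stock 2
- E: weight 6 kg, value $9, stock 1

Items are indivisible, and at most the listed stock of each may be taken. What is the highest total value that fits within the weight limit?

Best selections within weight 33 and stock limits:
- 3×A + 1×B + 1×C + 1×D + 1×E: weight 33, value 213
- 3×A + 1×B + 1×C + 1×D: weight 27, value 204
- 3×A + 1×B + 1×C + 1×E: weight 25, value 197
Best: $213.

$213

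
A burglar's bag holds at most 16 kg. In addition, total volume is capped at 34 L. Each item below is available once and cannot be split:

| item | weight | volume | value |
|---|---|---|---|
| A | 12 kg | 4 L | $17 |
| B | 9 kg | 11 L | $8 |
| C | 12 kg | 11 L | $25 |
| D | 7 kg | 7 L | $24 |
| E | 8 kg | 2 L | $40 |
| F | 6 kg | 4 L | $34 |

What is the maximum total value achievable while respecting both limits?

Feasible sets respecting both limits:
- E+F: weight 14, volume 6, value 74
- D+E: weight 15, volume 9, value 64
- D+F: weight 13, volume 11, value 58
- B+F: weight 15, volume 15, value 42
Best: $74.

$74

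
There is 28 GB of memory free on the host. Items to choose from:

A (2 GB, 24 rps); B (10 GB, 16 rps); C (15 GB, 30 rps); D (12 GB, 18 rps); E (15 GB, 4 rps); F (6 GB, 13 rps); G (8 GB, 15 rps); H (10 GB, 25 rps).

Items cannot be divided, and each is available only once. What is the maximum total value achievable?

79 rps

Check high-value combinations within 28 GB:
- A+C+H: memory 2+15+10=27, value 24+30+25=79
- A+B+F+H: memory 2+10+6+10=28, value 24+16+13+25=78
- A+F+G+H: memory 2+6+8+10=26, value 24+13+15+25=77
Best: 79 rps.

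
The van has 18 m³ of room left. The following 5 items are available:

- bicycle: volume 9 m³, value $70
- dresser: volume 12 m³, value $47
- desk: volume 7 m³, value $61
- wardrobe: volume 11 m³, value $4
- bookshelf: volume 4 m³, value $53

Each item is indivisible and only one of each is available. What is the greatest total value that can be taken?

$131

Check high-value combinations within 18 m³:
- bicycle+desk: volume 9+7=16, value 70+61=131
- bicycle+bookshelf: volume 9+4=13, value 70+53=123
- desk+bookshelf: volume 7+4=11, value 61+53=114
Best: $131.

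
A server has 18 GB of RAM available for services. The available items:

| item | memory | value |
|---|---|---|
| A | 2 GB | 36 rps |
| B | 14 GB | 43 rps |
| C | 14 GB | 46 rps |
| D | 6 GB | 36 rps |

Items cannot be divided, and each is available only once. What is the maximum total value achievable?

Check high-value combinations within 18 GB:
- A+C: memory 2+14=16, value 36+46=82
- A+B: memory 2+14=16, value 36+43=79
- A+D: memory 2+6=8, value 36+36=72
Best: 82 rps.

82 rps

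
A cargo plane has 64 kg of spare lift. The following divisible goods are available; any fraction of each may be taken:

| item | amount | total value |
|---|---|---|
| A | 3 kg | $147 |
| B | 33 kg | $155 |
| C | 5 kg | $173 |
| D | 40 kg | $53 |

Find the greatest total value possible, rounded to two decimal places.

505.48

Take in order of value per unit:
- A (147/3 per unit): all 3 → value 147, running total 147.00
- C (173/5 per unit): all 5 → value 173, running total 320.00
- B (155/33 per unit): all 33 → value 155, running total 475.00
- D (53/40 per unit): 23 of 40 → value 23×53/40 = 30.4750, running total 505.48
Total 505.48.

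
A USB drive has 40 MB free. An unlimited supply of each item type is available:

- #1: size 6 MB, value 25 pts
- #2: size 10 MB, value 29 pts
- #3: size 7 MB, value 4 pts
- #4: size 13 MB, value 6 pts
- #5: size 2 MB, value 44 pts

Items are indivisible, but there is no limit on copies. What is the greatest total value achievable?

880 pts

Best value-per-unit is #5 at 44/2, and filling with it alone uses size 20×2=40. No mix of the others beats 20×44 = 880.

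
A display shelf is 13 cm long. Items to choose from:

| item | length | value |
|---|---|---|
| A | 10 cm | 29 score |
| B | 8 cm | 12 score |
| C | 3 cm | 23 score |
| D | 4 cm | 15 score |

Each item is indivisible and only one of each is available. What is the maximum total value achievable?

This is a 0/1 knapsack; check combinations near the capacity.
- A+C: length 10+3=13, value 29+23=52
- C+D: length 3+4=7, value 23+15=38
- B+C: length 8+3=11, value 12+23=35
- A: length 10, value 29
- B+D: length 8+4=12, value 12+15=27
Best: 52 score.

52 score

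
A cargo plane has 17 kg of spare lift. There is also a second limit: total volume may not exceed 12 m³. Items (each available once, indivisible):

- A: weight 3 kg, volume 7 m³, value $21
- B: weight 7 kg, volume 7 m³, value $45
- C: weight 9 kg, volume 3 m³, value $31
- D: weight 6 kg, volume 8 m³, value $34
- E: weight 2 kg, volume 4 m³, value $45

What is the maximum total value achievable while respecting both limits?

Feasible sets respecting both limits:
- B+E: weight 9, volume 11, value 90
- D+E: weight 8, volume 12, value 79
- B+C: weight 16, volume 10, value 76
Best: $90.

$90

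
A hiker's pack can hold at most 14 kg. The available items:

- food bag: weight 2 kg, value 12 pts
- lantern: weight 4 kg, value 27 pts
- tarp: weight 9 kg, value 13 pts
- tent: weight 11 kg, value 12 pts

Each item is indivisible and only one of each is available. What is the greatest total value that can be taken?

40 pts

This is a 0/1 knapsack; check combinations near the capacity.
- lantern+tarp: weight 4+9=13, value 27+13=40
- food bag+lantern: weight 2+4=6, value 12+27=39
- lantern: weight 4, value 27
Best: 40 pts.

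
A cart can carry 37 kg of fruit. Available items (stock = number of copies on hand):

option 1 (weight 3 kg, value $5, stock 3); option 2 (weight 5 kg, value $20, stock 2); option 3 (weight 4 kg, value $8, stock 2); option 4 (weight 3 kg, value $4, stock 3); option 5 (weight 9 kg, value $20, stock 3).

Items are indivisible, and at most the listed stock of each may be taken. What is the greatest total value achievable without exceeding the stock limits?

Top feasible selections:
- 2×option 2 + 3×option 5: weight 37, value 100
- 2×option 2 + 2×option 3 + 2×option 5: weight 36, value 96
- 3×option 1 + 2×option 2 + 2×option 5: weight 37, value 95
- 2×option 1 + 2×option 2 + 1×option 4 + 2×option 5: weight 37, value 94
Best: $100.

$100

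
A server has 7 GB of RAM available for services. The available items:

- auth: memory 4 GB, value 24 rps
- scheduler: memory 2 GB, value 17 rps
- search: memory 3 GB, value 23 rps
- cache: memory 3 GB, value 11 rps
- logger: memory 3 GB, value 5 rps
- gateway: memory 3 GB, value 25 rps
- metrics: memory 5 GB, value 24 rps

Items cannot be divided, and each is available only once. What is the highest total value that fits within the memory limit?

49 rps

Check high-value combinations within 7 GB:
- auth+gateway: memory 4+3=7, value 24+25=49
- search+gateway: memory 3+3=6, value 23+25=48
- auth+search: memory 4+3=7, value 24+23=47
Best: 49 rps.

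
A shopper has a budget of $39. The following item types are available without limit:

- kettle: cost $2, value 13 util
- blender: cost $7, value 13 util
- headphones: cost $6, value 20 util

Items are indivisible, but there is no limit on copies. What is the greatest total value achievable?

Best value-per-unit is kettle at 13/2, and filling with it alone uses cost 19×2=38. No mix of the others beats 19×13 = 247.

247 util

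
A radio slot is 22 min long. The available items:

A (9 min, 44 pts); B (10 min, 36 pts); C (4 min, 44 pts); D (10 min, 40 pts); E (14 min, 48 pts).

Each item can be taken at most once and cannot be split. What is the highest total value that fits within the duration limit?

92 pts

This is a 0/1 knapsack; check combinations near the capacity.
- C+E: duration 4+14=18, value 44+48=92
- A+C: duration 9+4=13, value 44+44=88
- C+D: duration 4+10=14, value 44+40=84
- A+D: duration 9+10=19, value 44+40=84
- B+C: duration 10+4=14, value 36+44=80
Best: 92 pts.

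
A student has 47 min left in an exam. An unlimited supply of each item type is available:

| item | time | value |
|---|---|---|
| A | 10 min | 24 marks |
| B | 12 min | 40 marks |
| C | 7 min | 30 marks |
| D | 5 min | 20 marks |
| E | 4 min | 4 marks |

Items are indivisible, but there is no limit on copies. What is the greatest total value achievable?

Best value-per-unit is C at 30/7; filling with it alone gives 6×30 = 180.
Optimal mix: 6×C + 1×D → time 47, value 200.

200 marks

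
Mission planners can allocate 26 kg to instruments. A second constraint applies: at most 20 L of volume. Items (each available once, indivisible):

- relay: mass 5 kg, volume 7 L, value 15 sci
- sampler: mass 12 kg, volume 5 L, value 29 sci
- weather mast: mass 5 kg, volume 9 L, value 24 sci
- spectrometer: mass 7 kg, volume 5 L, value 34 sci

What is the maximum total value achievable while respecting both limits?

Feasible sets respecting both limits:
- sampler+weather mast+spectrometer: mass 24, volume 19, value 87
- relay+sampler+spectrometer: mass 24, volume 17, value 78
- sampler+spectrometer: mass 19, volume 10, value 63
- weather mast+spectrometer: mass 12, volume 14, value 58
Best: 87 sci.

87 sci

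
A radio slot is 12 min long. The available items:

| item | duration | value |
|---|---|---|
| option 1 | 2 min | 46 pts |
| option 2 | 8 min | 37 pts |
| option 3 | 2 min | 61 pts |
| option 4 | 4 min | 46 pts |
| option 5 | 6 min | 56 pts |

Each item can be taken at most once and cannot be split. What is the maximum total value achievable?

Check high-value combinations within 12 min:
- option 1+option 3+option 5: duration 2+2+6=10, value 46+61+56=163
- option 3+option 4+option 5: duration 2+4+6=12, value 61+46+56=163
- option 1+option 3+option 4: duration 2+2+4=8, value 46+61+46=153
- option 1+option 4+option 5: duration 2+4+6=12, value 46+46+56=148
Best: 163 pts.

163 pts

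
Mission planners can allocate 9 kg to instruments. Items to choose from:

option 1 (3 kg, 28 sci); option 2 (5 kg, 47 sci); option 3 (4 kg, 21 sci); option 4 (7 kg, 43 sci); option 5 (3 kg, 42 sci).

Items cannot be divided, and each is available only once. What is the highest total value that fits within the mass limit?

This is a 0/1 knapsack; check combinations near the capacity.
- option 2+option 5: mass 5+3=8, value 47+42=89
- option 1+option 2: mass 3+5=8, value 28+47=75
- option 1+option 5: mass 3+3=6, value 28+42=70
- option 2+option 3: mass 5+4=9, value 47+21=68
Best: 89 sci.

89 sci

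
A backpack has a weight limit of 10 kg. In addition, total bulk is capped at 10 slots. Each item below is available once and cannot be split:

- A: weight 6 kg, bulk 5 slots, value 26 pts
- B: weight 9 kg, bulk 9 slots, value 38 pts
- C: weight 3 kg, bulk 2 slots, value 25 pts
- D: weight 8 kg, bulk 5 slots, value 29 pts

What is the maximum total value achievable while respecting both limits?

Feasible sets respecting both limits:
- A+C: weight 9, bulk 7, value 51
- B: weight 9, bulk 9, value 38
- D: weight 8, bulk 5, value 29
- A: weight 6, bulk 5, value 26
Best: 51 pts.

51 pts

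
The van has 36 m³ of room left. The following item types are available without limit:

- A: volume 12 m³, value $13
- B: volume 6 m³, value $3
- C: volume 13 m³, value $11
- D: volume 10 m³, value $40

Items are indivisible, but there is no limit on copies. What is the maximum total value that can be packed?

$123

Best value-per-unit is D at 40/10; filling with it alone gives 3×40 = 120.
Optimal mix: 1×B + 3×D → volume 36, value 123.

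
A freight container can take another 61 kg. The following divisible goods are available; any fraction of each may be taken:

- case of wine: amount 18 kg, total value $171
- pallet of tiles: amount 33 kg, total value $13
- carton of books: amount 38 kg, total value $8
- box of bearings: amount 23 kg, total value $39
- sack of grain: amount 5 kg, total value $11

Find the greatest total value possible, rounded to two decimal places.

226.91

Take in order of value per unit:
- case of wine (171/18 per unit): all 18 → value 171, running total 171.00
- sack of grain (11/5 per unit): all 5 → value 11, running total 182.00
- box of bearings (39/23 per unit): all 23 → value 39, running total 221.00
- pallet of tiles (13/33 per unit): 15 of 33 → value 15×13/33 = 5.9091, running total 226.91
Total 226.91.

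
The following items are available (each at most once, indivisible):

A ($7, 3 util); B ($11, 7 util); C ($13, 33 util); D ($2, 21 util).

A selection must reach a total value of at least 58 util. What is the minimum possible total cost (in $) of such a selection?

Subsets with value ≥ 58, sorted by total cost:
- B+C+D: cost 26, value 61
- A+B+C+D: cost 33, value 64
Minimum cost: 26 $.

26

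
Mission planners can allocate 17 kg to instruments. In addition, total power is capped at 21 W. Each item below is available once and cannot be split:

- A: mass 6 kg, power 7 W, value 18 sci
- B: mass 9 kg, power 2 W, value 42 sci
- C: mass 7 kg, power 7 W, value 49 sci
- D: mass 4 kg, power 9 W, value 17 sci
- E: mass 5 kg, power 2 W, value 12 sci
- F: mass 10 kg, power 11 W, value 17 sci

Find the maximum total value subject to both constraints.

91 sci

Feasible sets respecting both limits:
- B+C: mass 16, power 9, value 91
- C+D+E: mass 16, power 18, value 78
- A+C: mass 13, power 14, value 67
- C+D: mass 11, power 16, value 66
Best: 91 sci.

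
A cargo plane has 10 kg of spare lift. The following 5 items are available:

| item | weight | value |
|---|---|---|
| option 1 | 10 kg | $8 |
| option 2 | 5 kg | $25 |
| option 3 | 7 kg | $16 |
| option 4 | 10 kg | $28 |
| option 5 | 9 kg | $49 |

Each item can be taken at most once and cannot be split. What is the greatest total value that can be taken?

$49

Check high-value combinations within 10 kg:
- option 5: weight 9, value 49
- option 4: weight 10, value 28
- option 2: weight 5, value 25
- option 3: weight 7, value 16
- option 1: weight 10, value 8
Best: $49.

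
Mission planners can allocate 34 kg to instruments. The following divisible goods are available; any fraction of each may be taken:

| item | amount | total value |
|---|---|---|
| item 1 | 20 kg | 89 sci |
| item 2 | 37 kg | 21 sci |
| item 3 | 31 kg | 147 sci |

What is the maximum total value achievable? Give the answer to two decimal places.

160.35

Take in order of value per unit:
- item 3 (147/31 per unit): all 31 → value 147, running total 147.00
- item 1 (89/20 per unit): 3 of 20 → value 3×89/20 = 13.3500, running total 160.35
Total 160.35.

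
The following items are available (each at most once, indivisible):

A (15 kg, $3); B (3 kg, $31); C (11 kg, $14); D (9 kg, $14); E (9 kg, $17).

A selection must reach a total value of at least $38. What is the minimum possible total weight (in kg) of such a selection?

Subsets with value ≥ 38, sorted by total weight:
- B+E: weight 12, value 48
- B+D: weight 12, value 45
- B+C: weight 14, value 45
Minimum weight: 12 kg.

12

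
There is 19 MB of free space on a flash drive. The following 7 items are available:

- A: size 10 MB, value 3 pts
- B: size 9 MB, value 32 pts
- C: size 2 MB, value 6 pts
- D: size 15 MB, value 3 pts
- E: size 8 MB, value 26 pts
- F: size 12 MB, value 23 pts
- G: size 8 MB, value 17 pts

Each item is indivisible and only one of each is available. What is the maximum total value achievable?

64 pts

Check high-value combinations within 19 MB:
- B+C+E: size 9+2+8=19, value 32+6+26=64
- B+E: size 9+8=17, value 32+26=58
- B+C+G: size 9+2+8=19, value 32+6+17=55
Best: 64 pts.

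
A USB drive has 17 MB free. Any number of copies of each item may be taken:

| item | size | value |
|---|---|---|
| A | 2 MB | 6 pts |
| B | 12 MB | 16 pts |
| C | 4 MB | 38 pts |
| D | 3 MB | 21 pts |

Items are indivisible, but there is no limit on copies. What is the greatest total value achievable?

Best value-per-unit is C at 38/4, and filling with it alone uses size 4×4=16. No mix of the others beats 4×38 = 152.

152 pts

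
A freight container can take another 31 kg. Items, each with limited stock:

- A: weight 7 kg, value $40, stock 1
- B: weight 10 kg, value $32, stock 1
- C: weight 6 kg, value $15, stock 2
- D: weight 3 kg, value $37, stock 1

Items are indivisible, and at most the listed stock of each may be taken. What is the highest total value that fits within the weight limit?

Best selections within weight 31 and stock limits:
- 1×A + 1×B + 1×C + 1×D: weight 26, value 124
- 1×A + 1×B + 1×D: weight 20, value 109
Best: $124.

$124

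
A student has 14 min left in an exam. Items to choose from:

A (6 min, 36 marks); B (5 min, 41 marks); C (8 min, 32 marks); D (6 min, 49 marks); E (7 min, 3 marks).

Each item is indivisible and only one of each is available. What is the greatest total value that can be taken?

90 marks

This is a 0/1 knapsack; check combinations near the capacity.
- B+D: time 5+6=11, value 41+49=90
- A+D: time 6+6=12, value 36+49=85
- C+D: time 8+6=14, value 32+49=81
- A+B: time 6+5=11, value 36+41=77
- B+C: time 5+8=13, value 41+32=73
Best: 90 marks.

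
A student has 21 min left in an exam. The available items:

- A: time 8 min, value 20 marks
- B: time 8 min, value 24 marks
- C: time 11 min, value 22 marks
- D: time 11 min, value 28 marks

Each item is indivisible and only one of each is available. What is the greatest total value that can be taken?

52 marks

Check high-value combinations within 21 min:
- B+D: time 8+11=19, value 24+28=52
- A+D: time 8+11=19, value 20+28=48
- B+C: time 8+11=19, value 24+22=46
- A+B: time 8+8=16, value 20+24=44
Best: 52 marks.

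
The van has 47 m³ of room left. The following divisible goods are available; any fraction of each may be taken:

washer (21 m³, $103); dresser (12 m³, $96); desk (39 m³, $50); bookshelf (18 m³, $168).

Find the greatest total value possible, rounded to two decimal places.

Take in order of value per unit:
- bookshelf (168/18 per unit): all 18 → value 168, running total 168.00
- dresser (96/12 per unit): all 12 → value 96, running total 264.00
- washer (103/21 per unit): 17 of 21 → value 17×103/21 = 83.3810, running total 347.38
Total 347.38.

347.38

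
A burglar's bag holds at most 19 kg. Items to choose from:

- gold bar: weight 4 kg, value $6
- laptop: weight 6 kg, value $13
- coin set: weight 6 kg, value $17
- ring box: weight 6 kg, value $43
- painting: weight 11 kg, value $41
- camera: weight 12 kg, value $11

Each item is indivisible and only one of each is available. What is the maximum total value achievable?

$84

Check high-value combinations within 19 kg:
- ring box+painting: weight 6+11=17, value 43+41=84
- laptop+coin set+ring box: weight 6+6+6=18, value 13+17+43=73
- gold bar+coin set+ring box: weight 4+6+6=16, value 6+17+43=66
- gold bar+laptop+ring box: weight 4+6+6=16, value 6+13+43=62
- coin set+ring box: weight 6+6=12, value 17+43=60
Best: $84.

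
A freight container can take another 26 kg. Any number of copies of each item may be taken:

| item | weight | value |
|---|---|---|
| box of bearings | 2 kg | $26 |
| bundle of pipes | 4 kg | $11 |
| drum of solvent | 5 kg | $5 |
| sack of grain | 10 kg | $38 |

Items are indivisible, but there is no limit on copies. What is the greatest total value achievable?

$338

Best value-per-unit is box of bearings at 26/2, and filling with it alone uses weight 13×2=26. No mix of the others beats 13×26 = 338.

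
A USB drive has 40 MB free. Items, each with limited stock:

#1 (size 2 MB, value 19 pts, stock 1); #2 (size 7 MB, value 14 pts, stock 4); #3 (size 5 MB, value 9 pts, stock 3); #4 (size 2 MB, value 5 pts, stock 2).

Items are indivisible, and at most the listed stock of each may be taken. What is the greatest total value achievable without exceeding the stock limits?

Top feasible selections:
- 1×#1 + 4×#2 + 1×#3 + 2×#4: size 39, value 94
- 1×#1 + 3×#2 + 3×#3 + 1×#4: size 40, value 93
- 1×#1 + 4×#2 + 2×#3: size 40, value 93
Best: 94 pts.

94 pts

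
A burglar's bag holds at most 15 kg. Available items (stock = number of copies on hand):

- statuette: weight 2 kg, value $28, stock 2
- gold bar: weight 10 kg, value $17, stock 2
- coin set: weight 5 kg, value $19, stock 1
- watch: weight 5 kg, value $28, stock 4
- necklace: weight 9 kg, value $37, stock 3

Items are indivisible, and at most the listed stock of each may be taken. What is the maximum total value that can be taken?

Top feasible selections:
- 2×statuette + 2×watch: weight 14, value 112
- 2×statuette + 1×coin set + 1×watch: weight 14, value 103
- 2×statuette + 1×necklace: weight 13, value 93
- 2×statuette + 1×watch: weight 9, value 84
Best: $112.

$112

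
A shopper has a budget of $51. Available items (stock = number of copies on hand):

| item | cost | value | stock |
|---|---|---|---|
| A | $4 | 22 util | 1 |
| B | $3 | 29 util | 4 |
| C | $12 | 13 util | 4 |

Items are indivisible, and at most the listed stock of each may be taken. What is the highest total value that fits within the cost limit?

Top feasible selections:
- 1×A + 4×B + 2×C: cost 40, value 164
- 4×B + 3×C: cost 48, value 155
- 1×A + 4×B + 1×C: cost 28, value 151
Best: 164 util.

164 util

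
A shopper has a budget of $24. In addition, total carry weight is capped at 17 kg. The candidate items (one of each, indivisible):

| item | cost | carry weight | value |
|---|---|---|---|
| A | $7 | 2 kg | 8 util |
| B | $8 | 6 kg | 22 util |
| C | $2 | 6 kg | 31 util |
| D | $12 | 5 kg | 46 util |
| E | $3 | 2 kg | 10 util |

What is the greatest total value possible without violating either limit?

Feasible sets respecting both limits:
- B+C+D: cost 22, carry weight 17, value 99
- A+C+D+E: cost 24, carry weight 15, value 95
- C+D+E: cost 17, carry weight 13, value 87
- A+C+D: cost 21, carry weight 13, value 85
Best: 99 util.

99 util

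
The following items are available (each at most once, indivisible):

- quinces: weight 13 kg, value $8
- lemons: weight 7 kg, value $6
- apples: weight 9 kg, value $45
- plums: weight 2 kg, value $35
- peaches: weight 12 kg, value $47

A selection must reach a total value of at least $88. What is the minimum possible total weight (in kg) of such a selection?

21

Subsets with value ≥ 88, sorted by total weight:
- apples+peaches: weight 21, value 92
- lemons+plums+peaches: weight 21, value 88
- apples+plums+peaches: weight 23, value 127
- quinces+apples+plums: weight 24, value 88
Minimum weight: 21 kg.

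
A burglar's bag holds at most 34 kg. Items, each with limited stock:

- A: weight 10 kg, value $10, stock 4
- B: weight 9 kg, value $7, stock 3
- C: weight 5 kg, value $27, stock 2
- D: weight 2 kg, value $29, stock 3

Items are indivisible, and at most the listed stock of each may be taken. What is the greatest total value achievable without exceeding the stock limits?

$155

Top feasible selections:
- 2×B + 2×C + 3×D: weight 34, value 155
- 1×A + 2×C + 3×D: weight 26, value 151
- 1×B + 2×C + 3×D: weight 25, value 148
- 2×C + 3×D: weight 16, value 141
Best: $155.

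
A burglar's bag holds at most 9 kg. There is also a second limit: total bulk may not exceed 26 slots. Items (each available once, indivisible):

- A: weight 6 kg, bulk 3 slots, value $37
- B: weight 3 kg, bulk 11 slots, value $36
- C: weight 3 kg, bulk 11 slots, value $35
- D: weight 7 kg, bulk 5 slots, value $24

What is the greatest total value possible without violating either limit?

$73

Feasible sets respecting both limits:
- A+B: weight 9, bulk 14, value 73
- A+C: weight 9, bulk 14, value 72
- B+C: weight 6, bulk 22, value 71
- A: weight 6, bulk 3, value 37
Best: $73.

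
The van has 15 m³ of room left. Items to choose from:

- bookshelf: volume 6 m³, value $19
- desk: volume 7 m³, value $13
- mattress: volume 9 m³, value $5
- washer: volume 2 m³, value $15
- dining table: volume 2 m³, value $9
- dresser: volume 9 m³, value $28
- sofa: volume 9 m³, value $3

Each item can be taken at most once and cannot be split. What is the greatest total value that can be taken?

Check high-value combinations within 15 m³:
- washer+dining table+dresser: volume 2+2+9=13, value 15+9+28=52
- bookshelf+desk+washer: volume 6+7+2=15, value 19+13+15=47
- bookshelf+dresser: volume 6+9=15, value 19+28=47
Best: $52.

$52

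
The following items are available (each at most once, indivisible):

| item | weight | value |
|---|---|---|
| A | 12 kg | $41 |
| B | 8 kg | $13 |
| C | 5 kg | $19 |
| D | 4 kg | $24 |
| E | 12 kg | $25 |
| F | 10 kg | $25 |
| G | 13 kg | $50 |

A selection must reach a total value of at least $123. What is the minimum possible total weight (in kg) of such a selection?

Subsets with value ≥ 123, sorted by total weight:
- A+C+D+G: weight 34, value 134
- A+B+D+G: weight 37, value 128
Minimum weight: 34 kg.

34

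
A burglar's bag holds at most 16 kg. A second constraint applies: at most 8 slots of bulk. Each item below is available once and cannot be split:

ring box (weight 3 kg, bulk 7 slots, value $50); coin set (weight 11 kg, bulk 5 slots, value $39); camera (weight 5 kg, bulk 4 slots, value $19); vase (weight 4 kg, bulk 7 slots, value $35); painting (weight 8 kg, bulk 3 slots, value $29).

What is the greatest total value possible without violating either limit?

Feasible sets respecting both limits:
- ring box: weight 3, bulk 7, value 50
- camera+painting: weight 13, bulk 7, value 48
- coin set: weight 11, bulk 5, value 39
- vase: weight 4, bulk 7, value 35
Best: $50.

$50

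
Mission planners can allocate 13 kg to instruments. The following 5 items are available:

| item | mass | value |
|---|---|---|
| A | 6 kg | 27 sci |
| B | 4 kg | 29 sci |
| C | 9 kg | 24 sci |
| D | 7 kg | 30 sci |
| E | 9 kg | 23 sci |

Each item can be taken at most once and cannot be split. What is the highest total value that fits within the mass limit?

This is a 0/1 knapsack; check combinations near the capacity.
- B+D: mass 4+7=11, value 29+30=59
- A+D: mass 6+7=13, value 27+30=57
- A+B: mass 6+4=10, value 27+29=56
- B+C: mass 4+9=13, value 29+24=53
Best: 59 sci.

59 sci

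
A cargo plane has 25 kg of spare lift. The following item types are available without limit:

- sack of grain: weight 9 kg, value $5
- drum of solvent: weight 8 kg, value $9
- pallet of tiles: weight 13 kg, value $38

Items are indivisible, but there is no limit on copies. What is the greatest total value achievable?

$47

Best value-per-unit is pallet of tiles at 38/13; filling with it alone gives 1×38 = 38.
Optimal mix: 1×drum of solvent + 1×pallet of tiles → weight 21, value 47.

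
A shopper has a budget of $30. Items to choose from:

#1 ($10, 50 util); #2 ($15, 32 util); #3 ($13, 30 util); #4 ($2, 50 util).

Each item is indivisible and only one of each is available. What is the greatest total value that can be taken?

Check high-value combinations within $30:
- #1+#2+#4: cost 10+15+2=27, value 50+32+50=132
- #1+#3+#4: cost 10+13+2=25, value 50+30+50=130
- #2+#3+#4: cost 15+13+2=30, value 32+30+50=112
- #1+#4: cost 10+2=12, value 50+50=100
Best: 132 util.

132 util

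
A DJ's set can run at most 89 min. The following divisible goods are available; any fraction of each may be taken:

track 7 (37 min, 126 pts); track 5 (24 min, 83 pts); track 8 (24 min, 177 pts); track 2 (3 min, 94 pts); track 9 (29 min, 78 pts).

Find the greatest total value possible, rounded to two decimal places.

482.69

Take in order of value per unit:
- track 2 (94/3 per unit): all 3 → value 94, running total 94.00
- track 8 (177/24 per unit): all 24 → value 177, running total 271.00
- track 5 (83/24 per unit): all 24 → value 83, running total 354.00
- track 7 (126/37 per unit): all 37 → value 126, running total 480.00
- track 9 (78/29 per unit): 1 of 29 → value 1×78/29 = 2.6897, running total 482.69
Total 482.69.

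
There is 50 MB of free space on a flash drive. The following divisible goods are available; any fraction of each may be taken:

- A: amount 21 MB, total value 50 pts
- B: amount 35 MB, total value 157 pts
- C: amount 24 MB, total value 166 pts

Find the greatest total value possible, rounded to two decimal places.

Take in order of value per unit:
- C (166/24 per unit): all 24 → value 166, running total 166.00
- B (157/35 per unit): 26 of 35 → value 26×157/35 = 116.6286, running total 282.63
Total 282.63.

282.63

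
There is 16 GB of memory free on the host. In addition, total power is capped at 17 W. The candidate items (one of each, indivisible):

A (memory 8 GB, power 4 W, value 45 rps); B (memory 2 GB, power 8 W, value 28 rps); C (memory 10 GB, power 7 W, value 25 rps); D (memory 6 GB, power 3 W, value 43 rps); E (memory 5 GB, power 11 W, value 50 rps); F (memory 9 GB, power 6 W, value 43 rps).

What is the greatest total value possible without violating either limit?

116 rps

Feasible sets respecting both limits:
- A+B+D: memory 16, power 15, value 116
- A+E: memory 13, power 15, value 95
- D+E: memory 11, power 14, value 93
Best: 116 rps.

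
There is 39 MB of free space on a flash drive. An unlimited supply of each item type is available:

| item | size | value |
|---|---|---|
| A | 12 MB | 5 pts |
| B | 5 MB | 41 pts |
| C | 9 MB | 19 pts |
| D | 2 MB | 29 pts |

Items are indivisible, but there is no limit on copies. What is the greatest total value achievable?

551 pts

Best value-per-unit is D at 29/2, and filling with it alone uses size 19×2=38. No mix of the others beats 19×29 = 551.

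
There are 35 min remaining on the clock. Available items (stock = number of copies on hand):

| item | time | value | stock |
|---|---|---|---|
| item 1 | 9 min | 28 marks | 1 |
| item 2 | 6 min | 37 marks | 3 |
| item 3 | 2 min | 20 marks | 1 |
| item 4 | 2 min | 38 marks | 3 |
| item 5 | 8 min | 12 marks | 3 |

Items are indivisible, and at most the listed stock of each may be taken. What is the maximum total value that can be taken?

Best selections within time 35 and stock limits:
- 1×item 1 + 3×item 2 + 1×item 3 + 3×item 4: time 35, value 273
- 3×item 2 + 1×item 3 + 3×item 4 + 1×item 5: time 34, value 257
- 1×item 1 + 3×item 2 + 3×item 4: time 33, value 253
- 3×item 2 + 1×item 3 + 3×item 4: time 26, value 245
Best: 273 marks.

273 marks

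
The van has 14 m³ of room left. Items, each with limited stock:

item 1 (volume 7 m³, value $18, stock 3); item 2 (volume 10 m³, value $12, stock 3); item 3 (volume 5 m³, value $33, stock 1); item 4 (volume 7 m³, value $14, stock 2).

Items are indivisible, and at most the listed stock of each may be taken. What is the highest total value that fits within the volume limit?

Top feasible selections:
- 1×item 1 + 1×item 3: volume 12, value 51
- 1×item 3 + 1×item 4: volume 12, value 47
Best: $51.

$51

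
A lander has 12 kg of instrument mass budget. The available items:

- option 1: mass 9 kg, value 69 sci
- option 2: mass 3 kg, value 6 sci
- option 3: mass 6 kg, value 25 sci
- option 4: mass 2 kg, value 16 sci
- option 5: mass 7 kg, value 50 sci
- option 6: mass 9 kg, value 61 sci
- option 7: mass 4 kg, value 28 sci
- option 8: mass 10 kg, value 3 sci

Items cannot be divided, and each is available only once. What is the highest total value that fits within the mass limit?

85 sci

Check high-value combinations within 12 kg:
- option 1+option 4: mass 9+2=11, value 69+16=85
- option 5+option 7: mass 7+4=11, value 50+28=78
- option 4+option 6: mass 2+9=11, value 16+61=77
Best: 85 sci.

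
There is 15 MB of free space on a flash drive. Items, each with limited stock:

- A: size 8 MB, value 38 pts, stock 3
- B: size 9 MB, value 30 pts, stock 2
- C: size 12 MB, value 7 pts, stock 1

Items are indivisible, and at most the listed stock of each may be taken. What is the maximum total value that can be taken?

38 pts

Top feasible selections:
- 1×A: size 8, value 38
- 1×B: size 9, value 30
- 1×C: size 12, value 7
Best: 38 pts.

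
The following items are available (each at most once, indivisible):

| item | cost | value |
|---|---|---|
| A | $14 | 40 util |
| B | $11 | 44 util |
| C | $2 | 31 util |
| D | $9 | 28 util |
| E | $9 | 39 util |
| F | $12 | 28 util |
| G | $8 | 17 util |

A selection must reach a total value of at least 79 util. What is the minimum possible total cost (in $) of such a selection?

19

Subsets with value ≥ 79, sorted by total cost:
- C+E+G: cost 19, value 87
- C+D+E: cost 20, value 98
- B+E: cost 20, value 83
- B+C+G: cost 21, value 92
Minimum cost: 19 $.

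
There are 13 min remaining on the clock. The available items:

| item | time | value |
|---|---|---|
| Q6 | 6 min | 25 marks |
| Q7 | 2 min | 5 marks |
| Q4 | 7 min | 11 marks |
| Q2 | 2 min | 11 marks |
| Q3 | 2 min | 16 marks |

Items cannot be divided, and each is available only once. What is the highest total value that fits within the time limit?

Check high-value combinations within 13 min:
- Q6+Q7+Q2+Q3: time 6+2+2+2=12, value 25+5+11+16=57
- Q6+Q2+Q3: time 6+2+2=10, value 25+11+16=52
- Q6+Q7+Q3: time 6+2+2=10, value 25+5+16=46
Best: 57 marks.

57 marks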